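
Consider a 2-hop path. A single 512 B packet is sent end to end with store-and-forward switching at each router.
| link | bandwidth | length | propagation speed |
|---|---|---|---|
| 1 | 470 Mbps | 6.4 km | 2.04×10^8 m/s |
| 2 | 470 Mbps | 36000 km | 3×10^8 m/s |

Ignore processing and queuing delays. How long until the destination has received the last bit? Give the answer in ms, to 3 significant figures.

120 ms

L = 512 × 8 = 4096 bits.
Transmission delay per hop = L/R = 4096/470000000 = 0.00871489 ms; 2 hops → 0.0174298 ms.
Propagation delays (d/s per hop): 0.0313725, 120 ms; sum = 120.031 ms.
End-to-end = 120 ms.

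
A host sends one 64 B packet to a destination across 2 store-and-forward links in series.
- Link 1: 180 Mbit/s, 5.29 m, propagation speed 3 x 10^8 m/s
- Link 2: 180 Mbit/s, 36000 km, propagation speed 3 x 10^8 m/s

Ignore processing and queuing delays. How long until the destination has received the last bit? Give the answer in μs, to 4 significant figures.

120000 μs

L = 64 × 8 = 512 bits.
Transmission delay per hop = L/R = 512/180000000 = 2.84444 μs; 2 hops → 5.68889 μs.
Propagation delays (d/s per hop): 0.0176333, 120000 μs; sum = 120000 μs.
End-to-end = 120000 μs.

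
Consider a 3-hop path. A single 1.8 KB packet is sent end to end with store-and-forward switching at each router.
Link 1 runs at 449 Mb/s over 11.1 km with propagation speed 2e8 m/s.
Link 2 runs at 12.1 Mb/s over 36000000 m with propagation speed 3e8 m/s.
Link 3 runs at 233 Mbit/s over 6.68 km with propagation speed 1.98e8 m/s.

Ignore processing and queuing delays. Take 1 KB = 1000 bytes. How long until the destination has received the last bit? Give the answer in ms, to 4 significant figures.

121.4 ms

L = 14400 bits.
Transmission delays (L/R per hop): 0.0320713, 1.19008, 0.0618026 ms; sum = 1.28396 ms.
Propagation delays (d/s per hop): 0.0555, 120, 0.0337374 ms; sum = 120.089 ms.
End-to-end = 121.4 ms.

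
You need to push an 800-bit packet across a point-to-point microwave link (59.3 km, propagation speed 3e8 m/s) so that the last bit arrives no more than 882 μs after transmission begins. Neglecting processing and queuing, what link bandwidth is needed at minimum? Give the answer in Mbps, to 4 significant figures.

Propagation delay = 59300 / 300000000 = 197.667 μs.
Transmission budget = 882 − 197.667 = 684.333 μs.
R ≥ L / t_tx = 800 bits / 0.000684333 s = 1.169 Mbps.

1.169 Mbps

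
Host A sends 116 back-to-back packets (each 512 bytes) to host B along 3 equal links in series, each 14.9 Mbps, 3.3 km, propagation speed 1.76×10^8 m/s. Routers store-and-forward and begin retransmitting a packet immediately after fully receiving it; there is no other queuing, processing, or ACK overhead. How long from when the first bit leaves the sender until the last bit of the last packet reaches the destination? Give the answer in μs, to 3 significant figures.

32500 μs

Per-hop transmission t_tx = L/R = 4096/14900000 = 274.899 μs.
Per-hop propagation t_prop = 3300/176000000 = 18.75 μs.
Pipeline fill: first packet needs 3·t_tx to clear all hops; remaining 115 packets each add one t_tx.
Total = (3+116-1)·t_tx + 3·t_prop = 118·274.899 + 3·18.75 = 32500 μs.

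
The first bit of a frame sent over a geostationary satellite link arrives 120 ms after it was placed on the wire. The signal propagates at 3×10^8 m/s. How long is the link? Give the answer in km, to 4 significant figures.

d = s × t_prop = 300000000 × 0.12 = 36000 km.

36000 km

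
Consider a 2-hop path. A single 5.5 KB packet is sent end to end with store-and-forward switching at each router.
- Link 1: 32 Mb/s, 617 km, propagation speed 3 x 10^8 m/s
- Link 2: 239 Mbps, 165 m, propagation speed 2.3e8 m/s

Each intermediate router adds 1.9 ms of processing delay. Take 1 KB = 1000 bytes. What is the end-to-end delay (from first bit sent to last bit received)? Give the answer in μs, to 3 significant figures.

L = 44000 bits.
Transmission delays (L/R per hop): 1375, 184.1 μs; sum = 1559.1 μs.
Propagation delays (d/s per hop): 2056.67, 0.717391 μs; sum = 2057.38 μs.
Processing at 1 router(s): 1 × 1.9 ms = 1900 μs.
End-to-end = 5520 μs.

5520 μs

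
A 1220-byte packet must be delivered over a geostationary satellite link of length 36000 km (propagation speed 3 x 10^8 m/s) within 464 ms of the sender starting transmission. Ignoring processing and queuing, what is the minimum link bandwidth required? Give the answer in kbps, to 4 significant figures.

L = 9760 bits.
Propagation delay = 36000000 / 300000000 = 120 ms.
Transmission budget = 464 − 120 = 344 ms.
R ≥ L / t_tx = 9760 bits / 0.344 s = 28.37 kbps.

28.37 kbps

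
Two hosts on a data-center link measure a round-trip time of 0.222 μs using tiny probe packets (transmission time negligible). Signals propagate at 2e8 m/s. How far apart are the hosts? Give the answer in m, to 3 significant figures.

One-way propagation = RTT/2 = 0.111 μs.
d = s × t = 200000000 × 1.11e-07 = 22.2 m.

22.2 m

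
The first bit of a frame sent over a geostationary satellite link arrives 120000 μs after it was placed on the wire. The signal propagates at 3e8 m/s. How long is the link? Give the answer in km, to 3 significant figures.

d = s × t_prop = 300000000 × 0.12 = 36000 km.

36000 km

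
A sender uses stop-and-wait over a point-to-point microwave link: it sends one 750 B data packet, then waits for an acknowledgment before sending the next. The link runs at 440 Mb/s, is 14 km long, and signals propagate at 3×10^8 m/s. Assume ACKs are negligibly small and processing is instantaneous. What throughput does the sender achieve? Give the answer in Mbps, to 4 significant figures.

t_tx = L/R = 6000/440000000 = 1.36364e-05 s.
t_prop = 14000/300000000 = 4.66667e-05 s; RTT = 9.33333e-05 s.
Cycle = t_tx + RTT = 0.00010697 s.
Throughput = L / cycle = 6000 / 0.00010697 = 56.09 Mbps.

56.09 Mbps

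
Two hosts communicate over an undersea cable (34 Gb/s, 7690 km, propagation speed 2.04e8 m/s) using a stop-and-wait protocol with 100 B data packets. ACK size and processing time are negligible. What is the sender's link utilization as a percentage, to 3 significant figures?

0.0000312 %

t_tx = L/R = 800/34000000000 = 2.35294e-08 s.
t_prop = 7690000/204000000 = 0.0376961 s; RTT = 0.0753922 s.
Cycle = t_tx + RTT = 0.0753922 s.
Utilization = t_tx / cycle = 2.35294e-08/0.0753922 = 0.0000312 %.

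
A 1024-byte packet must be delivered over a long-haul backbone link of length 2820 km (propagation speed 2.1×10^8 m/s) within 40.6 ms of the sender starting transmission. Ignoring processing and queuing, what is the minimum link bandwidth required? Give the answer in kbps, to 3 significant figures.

301 kbps

L = 8192 bits.
Propagation delay = 2820000 / 210000000 = 13.4286 ms.
Transmission budget = 40.6 − 13.4286 = 27.1714 ms.
R ≥ L / t_tx = 8192 bits / 0.0271714 s = 301 kbps.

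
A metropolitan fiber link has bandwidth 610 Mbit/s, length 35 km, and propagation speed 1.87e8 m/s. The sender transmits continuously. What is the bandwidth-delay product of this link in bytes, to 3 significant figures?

Propagation delay = 35000 / 187000000 = 0.000187166 s.
BDP = R × t_prop = 610000000 × 0.000187166 = 114171 bits.
In bytes: 114171/8 = 14300 bytes.

14300 bytes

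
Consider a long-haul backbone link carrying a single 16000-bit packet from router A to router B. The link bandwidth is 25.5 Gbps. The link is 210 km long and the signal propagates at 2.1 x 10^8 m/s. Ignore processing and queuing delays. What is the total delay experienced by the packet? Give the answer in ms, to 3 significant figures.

1.00 ms

Transmission delay = L/R = 16000 / 25500000000 = 0.000627451 ms.
Propagation delay = d/s = 210000 m / 210000000 m/s = 1 ms.
Total = 1.00 ms.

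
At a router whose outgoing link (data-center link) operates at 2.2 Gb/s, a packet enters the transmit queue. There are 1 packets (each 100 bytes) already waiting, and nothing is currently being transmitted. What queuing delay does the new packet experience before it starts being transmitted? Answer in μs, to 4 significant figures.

0.3636 μs

Each queued packet: L/R = 800/2200000000 = 0.363636 μs.
1 queued → 0.363636 μs.
Queuing delay = 0.3636 μs.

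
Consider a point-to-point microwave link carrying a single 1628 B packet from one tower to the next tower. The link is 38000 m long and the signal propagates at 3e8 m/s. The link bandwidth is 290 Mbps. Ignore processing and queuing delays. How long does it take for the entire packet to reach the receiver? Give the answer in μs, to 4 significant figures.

171.6 μs

L = 1628 × 8 = 13024 bits.
Transmission delay = L/R = 13024 / 290000000 = 44.9103 μs.
Propagation delay = d/s = 38000 m / 300000000 m/s = 126.667 μs.
Total = 171.6 μs.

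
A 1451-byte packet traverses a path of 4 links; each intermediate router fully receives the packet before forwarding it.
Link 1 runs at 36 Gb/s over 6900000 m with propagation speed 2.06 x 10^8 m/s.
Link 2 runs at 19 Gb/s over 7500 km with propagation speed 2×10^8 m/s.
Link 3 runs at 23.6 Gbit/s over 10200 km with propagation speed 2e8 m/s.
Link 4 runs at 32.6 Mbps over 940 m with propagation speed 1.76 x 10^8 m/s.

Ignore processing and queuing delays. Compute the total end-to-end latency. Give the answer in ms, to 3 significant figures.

L = 1451 × 8 = 11608 bits.
Transmission delays (L/R per hop): 0.000322444, 0.000610947, 0.000491864, 0.356074 ms; sum = 0.357499 ms.
Propagation delays (d/s per hop): 33.4951, 37.5, 51, 0.00534091 ms; sum = 122 ms.
End-to-end = 122 ms.

122 ms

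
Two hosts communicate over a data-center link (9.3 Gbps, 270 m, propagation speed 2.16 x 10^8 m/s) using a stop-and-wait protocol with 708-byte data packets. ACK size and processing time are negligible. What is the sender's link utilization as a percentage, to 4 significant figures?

19.59 %

t_tx = L/R = 5664/9300000000 = 6.09032e-07 s.
t_prop = 270/216000000 = 1.25e-06 s; RTT = 2.5e-06 s.
Cycle = t_tx + RTT = 3.10903e-06 s.
Utilization = t_tx / cycle = 6.09032e-07/3.10903e-06 = 19.59 %.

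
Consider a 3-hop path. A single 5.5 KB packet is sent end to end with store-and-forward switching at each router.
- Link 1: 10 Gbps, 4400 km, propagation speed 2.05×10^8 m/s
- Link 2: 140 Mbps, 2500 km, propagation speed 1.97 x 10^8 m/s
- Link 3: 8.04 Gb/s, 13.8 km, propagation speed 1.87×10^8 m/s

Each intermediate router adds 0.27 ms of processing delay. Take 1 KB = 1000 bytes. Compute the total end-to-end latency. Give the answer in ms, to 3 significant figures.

L = 44000 bits.
Transmission delays (L/R per hop): 0.0044, 0.314286, 0.00547264 ms; sum = 0.324158 ms.
Propagation delays (d/s per hop): 21.4634, 12.6904, 0.0737968 ms; sum = 34.2276 ms.
Processing at 2 router(s): 2 × 0.27 ms = 0.54 ms.
End-to-end = 35.1 ms.

35.1 ms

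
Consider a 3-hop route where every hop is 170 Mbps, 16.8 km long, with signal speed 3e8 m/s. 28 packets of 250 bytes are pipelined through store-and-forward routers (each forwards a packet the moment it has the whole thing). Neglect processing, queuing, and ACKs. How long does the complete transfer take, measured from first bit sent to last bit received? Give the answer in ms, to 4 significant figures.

Per-hop transmission t_tx = L/R = 2000/170000000 = 0.0117647 ms.
Per-hop propagation t_prop = 16800/300000000 = 0.056 ms.
Pipeline fill: first packet needs 3·t_tx to clear all hops; remaining 27 packets each add one t_tx.
Total = (3+28-1)·t_tx + 3·t_prop = 30·0.0117647 + 3·0.056 = 0.5209 ms.

0.5209 ms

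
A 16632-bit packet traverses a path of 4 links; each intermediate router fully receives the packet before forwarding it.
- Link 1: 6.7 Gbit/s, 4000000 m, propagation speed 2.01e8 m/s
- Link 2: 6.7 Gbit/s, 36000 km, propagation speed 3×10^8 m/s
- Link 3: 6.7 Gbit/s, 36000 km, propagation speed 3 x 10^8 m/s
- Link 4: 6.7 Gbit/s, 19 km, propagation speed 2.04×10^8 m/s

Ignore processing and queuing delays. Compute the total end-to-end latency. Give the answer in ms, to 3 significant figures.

Transmission delay per hop = L/R = 16632/6700000000 = 0.00248239 ms; 4 hops → 0.00992955 ms.
Propagation delays (d/s per hop): 19.9005, 120, 120, 0.0931373 ms; sum = 259.994 ms.
End-to-end = 260 ms.

260 ms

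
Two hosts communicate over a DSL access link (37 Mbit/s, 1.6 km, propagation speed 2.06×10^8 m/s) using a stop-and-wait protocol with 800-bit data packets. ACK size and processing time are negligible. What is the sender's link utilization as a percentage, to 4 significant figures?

58.19 %

t_tx = L/R = 800/37000000 = 2.16216e-05 s.
t_prop = 1600/206000000 = 7.76699e-06 s; RTT = 1.5534e-05 s.
Cycle = t_tx + RTT = 3.71556e-05 s.
Utilization = t_tx / cycle = 2.16216e-05/3.71556e-05 = 58.19 %.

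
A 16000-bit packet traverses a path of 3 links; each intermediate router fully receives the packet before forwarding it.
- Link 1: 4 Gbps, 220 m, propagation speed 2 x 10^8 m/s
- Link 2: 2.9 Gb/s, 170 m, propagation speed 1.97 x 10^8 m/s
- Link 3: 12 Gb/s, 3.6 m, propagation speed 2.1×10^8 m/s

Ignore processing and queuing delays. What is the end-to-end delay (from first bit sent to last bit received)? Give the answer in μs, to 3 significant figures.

Transmission delays (L/R per hop): 4, 5.51724, 1.33333 μs; sum = 10.8506 μs.
Propagation delays (d/s per hop): 1.1, 0.862944, 0.0171429 μs; sum = 1.98009 μs.
End-to-end = 12.8 μs.

12.8 μs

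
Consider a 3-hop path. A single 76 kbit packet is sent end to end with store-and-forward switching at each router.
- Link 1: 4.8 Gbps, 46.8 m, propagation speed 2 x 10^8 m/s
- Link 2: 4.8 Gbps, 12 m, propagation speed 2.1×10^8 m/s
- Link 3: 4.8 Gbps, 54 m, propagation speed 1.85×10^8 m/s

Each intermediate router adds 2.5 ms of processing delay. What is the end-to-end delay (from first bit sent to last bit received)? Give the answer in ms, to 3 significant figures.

5.05 ms

L = 76000 bits.
Transmission delay per hop = L/R = 76000/4800000000 = 0.0158333 ms; 3 hops → 0.0475 ms.
Propagation delays (d/s per hop): 0.000234, 5.71429e-05, 0.000291892 ms; sum = 0.000583035 ms.
Processing at 2 router(s): 2 × 2.5 ms = 5 ms.
End-to-end = 5.05 ms.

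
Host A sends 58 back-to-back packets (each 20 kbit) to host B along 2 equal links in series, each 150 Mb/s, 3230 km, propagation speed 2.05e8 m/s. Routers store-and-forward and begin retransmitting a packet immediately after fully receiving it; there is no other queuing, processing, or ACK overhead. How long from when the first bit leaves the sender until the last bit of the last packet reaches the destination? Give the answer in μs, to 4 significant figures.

39380 μs

Per-hop transmission t_tx = L/R = 20000/150000000 = 133.333 μs.
Per-hop propagation t_prop = 3230000/2.05e+08 = 15756.1 μs.
Pipeline fill: first packet needs 2·t_tx to clear all hops; remaining 57 packets each add one t_tx.
Total = (2+58-1)·t_tx + 2·t_prop = 59·133.333 + 2·15756.1 = 39380 μs.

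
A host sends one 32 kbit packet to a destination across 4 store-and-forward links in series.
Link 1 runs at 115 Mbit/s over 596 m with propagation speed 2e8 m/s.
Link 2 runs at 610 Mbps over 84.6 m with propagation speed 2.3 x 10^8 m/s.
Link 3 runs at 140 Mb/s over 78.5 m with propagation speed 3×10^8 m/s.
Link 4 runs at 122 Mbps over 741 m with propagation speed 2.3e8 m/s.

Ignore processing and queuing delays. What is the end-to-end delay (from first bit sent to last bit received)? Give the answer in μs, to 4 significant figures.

828.4 μs

L = 32000 bits.
Transmission delays (L/R per hop): 278.261, 52.459, 228.571, 262.295 μs; sum = 821.586 μs.
Propagation delays (d/s per hop): 2.98, 0.367826, 0.261667, 3.22174 μs; sum = 6.83123 μs.
End-to-end = 828.4 μs.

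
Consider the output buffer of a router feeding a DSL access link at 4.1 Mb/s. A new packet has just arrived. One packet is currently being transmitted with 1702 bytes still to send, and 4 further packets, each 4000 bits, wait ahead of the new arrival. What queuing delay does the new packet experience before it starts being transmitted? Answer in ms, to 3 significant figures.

7.22 ms

Each queued packet: L/R = 4000/4.1e+06 = 0.97561 ms.
4 queued → 3.90244 ms.
Plus remaining 13616 bits of current packet: 3.32098 ms.
Queuing delay = 7.22 ms.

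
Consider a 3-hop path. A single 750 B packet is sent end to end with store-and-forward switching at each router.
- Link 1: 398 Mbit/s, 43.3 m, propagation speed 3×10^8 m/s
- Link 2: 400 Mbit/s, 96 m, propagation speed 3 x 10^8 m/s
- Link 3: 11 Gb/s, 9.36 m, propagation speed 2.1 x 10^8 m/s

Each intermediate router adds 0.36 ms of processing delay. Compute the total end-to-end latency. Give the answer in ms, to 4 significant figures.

L = 750 × 8 = 6000 bits.
Transmission delays (L/R per hop): 0.0150754, 0.015, 0.000545455 ms; sum = 0.0306208 ms.
Propagation delays (d/s per hop): 0.000144333, 0.00032, 4.45714e-05 ms; sum = 0.000508905 ms.
Processing at 2 router(s): 2 × 0.36 ms = 0.72 ms.
End-to-end = 0.7511 ms.

0.7511 ms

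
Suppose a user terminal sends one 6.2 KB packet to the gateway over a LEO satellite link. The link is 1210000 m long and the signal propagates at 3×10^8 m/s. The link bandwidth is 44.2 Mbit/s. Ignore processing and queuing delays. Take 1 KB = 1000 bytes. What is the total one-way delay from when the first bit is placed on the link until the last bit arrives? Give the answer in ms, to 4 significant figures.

L = 49600 bits.
Transmission delay = L/R = 49600 / 44200000 = 1.12217 ms.
Propagation delay = d/s = 1210000 m / 300000000 m/s = 4.03333 ms.
Total = 5.156 ms.

5.156 ms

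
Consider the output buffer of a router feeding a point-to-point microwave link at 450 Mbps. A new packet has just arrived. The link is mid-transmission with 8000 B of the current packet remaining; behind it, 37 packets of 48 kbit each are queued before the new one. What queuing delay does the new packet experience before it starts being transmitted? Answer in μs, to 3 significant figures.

4090 μs

Each queued packet: L/R = 48000/450000000 = 106.667 μs.
37 queued → 3946.67 μs.
Plus remaining 64000 bits of current packet: 142.222 μs.
Queuing delay = 4090 μs.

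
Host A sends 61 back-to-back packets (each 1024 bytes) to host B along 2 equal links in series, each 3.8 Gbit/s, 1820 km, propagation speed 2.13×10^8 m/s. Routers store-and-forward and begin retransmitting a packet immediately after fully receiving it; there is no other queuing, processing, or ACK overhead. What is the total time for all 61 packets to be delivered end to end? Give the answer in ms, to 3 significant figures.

Per-hop transmission t_tx = L/R = 8192/3800000000 = 0.00215579 ms.
Per-hop propagation t_prop = 1820000/213000000 = 8.5446 ms.
Pipeline fill: first packet needs 2·t_tx to clear all hops; remaining 60 packets each add one t_tx.
Total = (2+61-1)·t_tx + 2·t_prop = 62·0.00215579 + 2·8.5446 = 17.2 ms.

17.2 ms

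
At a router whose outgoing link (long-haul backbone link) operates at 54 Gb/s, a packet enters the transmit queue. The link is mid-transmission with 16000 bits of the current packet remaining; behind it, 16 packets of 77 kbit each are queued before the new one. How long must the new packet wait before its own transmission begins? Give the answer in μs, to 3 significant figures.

Each queued packet: L/R = 77000/54000000000 = 1.42593 μs.
16 queued → 22.8148 μs.
Plus remaining 16000 bits of current packet: 0.296296 μs.
Queuing delay = 23.1 μs.

23.1 μs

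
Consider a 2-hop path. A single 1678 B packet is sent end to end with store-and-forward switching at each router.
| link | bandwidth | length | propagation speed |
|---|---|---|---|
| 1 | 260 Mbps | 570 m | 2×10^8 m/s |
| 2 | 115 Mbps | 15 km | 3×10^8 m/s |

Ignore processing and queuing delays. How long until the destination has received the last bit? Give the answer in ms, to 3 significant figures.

L = 1678 × 8 = 13424 bits.
Transmission delays (L/R per hop): 0.0516308, 0.11673 ms; sum = 0.168361 ms.
Propagation delays (d/s per hop): 0.00285, 0.05 ms; sum = 0.05285 ms.
End-to-end = 0.221 ms.

0.221 ms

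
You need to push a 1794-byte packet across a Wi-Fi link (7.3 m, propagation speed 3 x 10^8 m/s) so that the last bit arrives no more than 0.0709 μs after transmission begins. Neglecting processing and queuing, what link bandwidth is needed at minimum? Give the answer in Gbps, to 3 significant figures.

L = 14352 bits.
Propagation delay = 7.3 / 300000000 = 0.0243333 μs.
Transmission budget = 0.0709 − 0.0243333 = 0.0465667 μs.
R ≥ L / t_tx = 14352 bits / 4.65667e-08 s = 308 Gbps.

308 Gbps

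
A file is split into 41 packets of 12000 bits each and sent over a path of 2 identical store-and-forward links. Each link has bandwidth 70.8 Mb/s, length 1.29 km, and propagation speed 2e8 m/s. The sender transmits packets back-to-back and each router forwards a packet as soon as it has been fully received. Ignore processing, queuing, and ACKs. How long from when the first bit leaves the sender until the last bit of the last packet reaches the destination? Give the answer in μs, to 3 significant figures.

7130 μs

Per-hop transmission t_tx = L/R = 12000/70800000 = 169.492 μs.
Per-hop propagation t_prop = 1290/200000000 = 6.45 μs.
Pipeline fill: first packet needs 2·t_tx to clear all hops; remaining 40 packets each add one t_tx.
Total = (2+41-1)·t_tx + 2·t_prop = 42·169.492 + 2·6.45 = 7130 μs.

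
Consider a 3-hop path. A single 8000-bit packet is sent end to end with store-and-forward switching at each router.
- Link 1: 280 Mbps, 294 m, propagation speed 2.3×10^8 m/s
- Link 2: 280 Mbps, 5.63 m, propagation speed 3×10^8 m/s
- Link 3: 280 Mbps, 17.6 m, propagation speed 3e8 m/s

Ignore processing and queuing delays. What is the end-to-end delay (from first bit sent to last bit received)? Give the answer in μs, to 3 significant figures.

Transmission delay per hop = L/R = 8000/280000000 = 28.5714 μs; 3 hops → 85.7143 μs.
Propagation delays (d/s per hop): 1.27826, 0.0187667, 0.0586667 μs; sum = 1.35569 μs.
End-to-end = 87.1 μs.

87.1 μs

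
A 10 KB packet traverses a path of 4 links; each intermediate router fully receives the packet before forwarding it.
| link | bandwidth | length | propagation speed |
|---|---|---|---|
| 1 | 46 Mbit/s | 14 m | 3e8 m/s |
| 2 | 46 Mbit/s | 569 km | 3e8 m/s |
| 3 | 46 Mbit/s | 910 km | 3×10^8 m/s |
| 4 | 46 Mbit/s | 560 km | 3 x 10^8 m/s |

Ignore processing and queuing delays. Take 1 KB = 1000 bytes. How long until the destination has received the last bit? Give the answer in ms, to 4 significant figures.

L = 80000 bits.
Transmission delay per hop = L/R = 80000/46000000 = 1.73913 ms; 4 hops → 6.95652 ms.
Propagation delays (d/s per hop): 4.66667e-05, 1.89667, 3.03333, 1.86667 ms; sum = 6.79671 ms.
End-to-end = 13.75 ms.

13.75 ms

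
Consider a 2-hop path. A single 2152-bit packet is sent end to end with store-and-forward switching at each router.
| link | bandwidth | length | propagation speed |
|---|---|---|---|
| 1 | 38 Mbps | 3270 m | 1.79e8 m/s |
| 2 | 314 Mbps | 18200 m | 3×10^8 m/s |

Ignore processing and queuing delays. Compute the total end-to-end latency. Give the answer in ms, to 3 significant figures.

Transmission delays (L/R per hop): 0.0566316, 0.0068535 ms; sum = 0.0634851 ms.
Propagation delays (d/s per hop): 0.0182682, 0.0606667 ms; sum = 0.0789348 ms.
End-to-end = 0.142 ms.

0.142 ms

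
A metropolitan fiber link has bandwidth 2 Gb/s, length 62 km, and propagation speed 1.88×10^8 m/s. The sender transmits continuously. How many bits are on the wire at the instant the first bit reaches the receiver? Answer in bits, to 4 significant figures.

659600 bits

Propagation delay = 62000 / 188000000 = 0.000329787 s.
BDP = R × t_prop = 2000000000 × 0.000329787 = 659574 bits.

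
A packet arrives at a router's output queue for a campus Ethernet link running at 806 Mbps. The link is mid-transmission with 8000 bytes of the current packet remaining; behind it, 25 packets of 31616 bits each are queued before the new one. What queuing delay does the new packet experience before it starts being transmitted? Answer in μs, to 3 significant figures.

Each queued packet: L/R = 31616/806000000 = 39.2258 μs.
25 queued → 980.645 μs.
Plus remaining 64000 bits of current packet: 79.4045 μs.
Queuing delay = 1060 μs.

1060 μs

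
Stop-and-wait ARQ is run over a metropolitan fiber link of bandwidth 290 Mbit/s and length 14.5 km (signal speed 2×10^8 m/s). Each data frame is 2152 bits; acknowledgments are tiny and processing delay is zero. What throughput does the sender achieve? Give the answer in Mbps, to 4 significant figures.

t_tx = L/R = 2152/290000000 = 7.42069e-06 s.
t_prop = 14500/200000000 = 7.25e-05 s; RTT = 0.000145 s.
Cycle = t_tx + RTT = 0.000152421 s.
Throughput = L / cycle = 2152 / 0.000152421 = 14.12 Mbps.

14.12 Mbps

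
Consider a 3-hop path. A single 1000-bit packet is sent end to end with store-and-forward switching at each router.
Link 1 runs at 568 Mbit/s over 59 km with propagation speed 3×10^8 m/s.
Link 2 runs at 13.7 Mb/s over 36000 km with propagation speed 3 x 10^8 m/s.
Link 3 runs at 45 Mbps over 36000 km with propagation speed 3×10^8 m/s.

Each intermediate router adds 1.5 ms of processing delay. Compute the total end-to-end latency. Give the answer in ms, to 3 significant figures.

Transmission delays (L/R per hop): 0.00176056, 0.0729927, 0.0222222 ms; sum = 0.0969755 ms.
Propagation delays (d/s per hop): 0.196667, 120, 120 ms; sum = 240.197 ms.
Processing at 2 router(s): 2 × 1.5 ms = 3 ms.
End-to-end = 243 ms.

243 ms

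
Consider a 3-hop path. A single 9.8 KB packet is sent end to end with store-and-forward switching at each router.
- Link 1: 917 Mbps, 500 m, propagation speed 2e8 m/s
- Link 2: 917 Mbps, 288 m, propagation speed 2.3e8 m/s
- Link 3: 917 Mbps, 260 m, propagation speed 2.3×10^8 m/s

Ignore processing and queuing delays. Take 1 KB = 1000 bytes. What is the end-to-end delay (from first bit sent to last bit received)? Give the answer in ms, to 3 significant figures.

L = 78400 bits.
Transmission delay per hop = L/R = 78400/917000000 = 0.0854962 ms; 3 hops → 0.256489 ms.
Propagation delays (d/s per hop): 0.0025, 0.00125217, 0.00113043 ms; sum = 0.00488261 ms.
End-to-end = 0.261 ms.

0.261 ms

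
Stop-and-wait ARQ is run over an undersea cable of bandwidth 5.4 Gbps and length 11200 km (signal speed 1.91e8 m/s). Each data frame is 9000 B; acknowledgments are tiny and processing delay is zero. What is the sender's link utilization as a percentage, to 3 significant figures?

t_tx = L/R = 72000/5400000000 = 1.33333e-05 s.
t_prop = 11200000/191000000 = 0.0586387 s; RTT = 0.117277 s.
Cycle = t_tx + RTT = 0.117291 s.
Utilization = t_tx / cycle = 1.33333e-05/0.117291 = 0.0114 %.

0.0114 %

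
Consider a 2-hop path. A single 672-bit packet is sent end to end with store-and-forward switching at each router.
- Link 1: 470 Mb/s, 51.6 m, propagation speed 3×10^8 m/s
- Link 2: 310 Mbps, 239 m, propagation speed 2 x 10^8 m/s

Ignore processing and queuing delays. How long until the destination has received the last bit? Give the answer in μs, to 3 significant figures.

4.96 μs

Transmission delays (L/R per hop): 1.42979, 2.16774 μs; sum = 3.59753 μs.
Propagation delays (d/s per hop): 0.172, 1.195 μs; sum = 1.367 μs.
End-to-end = 4.96 μs.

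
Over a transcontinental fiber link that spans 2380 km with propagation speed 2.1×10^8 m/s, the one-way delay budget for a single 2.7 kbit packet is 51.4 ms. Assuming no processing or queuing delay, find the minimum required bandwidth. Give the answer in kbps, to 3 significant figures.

67.4 kbps

Propagation delay = 2380000 / 210000000 = 11.3333 ms.
Transmission budget = 51.4 − 11.3333 = 40.0667 ms.
R ≥ L / t_tx = 2700 bits / 0.0400667 s = 67.4 kbps.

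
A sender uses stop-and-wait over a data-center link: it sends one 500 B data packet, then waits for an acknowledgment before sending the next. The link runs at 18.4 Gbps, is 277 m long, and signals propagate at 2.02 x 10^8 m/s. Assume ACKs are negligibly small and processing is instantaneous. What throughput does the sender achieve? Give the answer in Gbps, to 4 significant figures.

1.351 Gbps

t_tx = L/R = 4000/18400000000 = 2.17391e-07 s.
t_prop = 277/202000000 = 1.37129e-06 s; RTT = 2.74257e-06 s.
Cycle = t_tx + RTT = 2.95997e-06 s.
Throughput = L / cycle = 4000 / 2.95997e-06 = 1.351 Gbps.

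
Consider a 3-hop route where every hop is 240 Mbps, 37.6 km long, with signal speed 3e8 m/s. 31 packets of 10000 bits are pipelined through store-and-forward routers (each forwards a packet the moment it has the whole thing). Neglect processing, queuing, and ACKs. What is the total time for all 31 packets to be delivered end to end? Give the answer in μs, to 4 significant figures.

1751 μs

Per-hop transmission t_tx = L/R = 10000/240000000 = 41.6667 μs.
Per-hop propagation t_prop = 37600/300000000 = 125.333 μs.
Pipeline fill: first packet needs 3·t_tx to clear all hops; remaining 30 packets each add one t_tx.
Total = (3+31-1)·t_tx + 3·t_prop = 33·41.6667 + 3·125.333 = 1751 μs.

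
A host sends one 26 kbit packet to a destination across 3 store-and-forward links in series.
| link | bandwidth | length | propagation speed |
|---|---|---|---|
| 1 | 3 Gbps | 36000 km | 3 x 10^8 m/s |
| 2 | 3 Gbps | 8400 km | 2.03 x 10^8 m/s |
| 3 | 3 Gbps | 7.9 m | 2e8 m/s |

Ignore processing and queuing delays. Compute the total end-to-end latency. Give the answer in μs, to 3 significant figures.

L = 26000 bits.
Transmission delay per hop = L/R = 26000/3000000000 = 8.66667 μs; 3 hops → 26 μs.
Propagation delays (d/s per hop): 120000, 41379.3, 0.0395 μs; sum = 161379 μs.
End-to-end = 161000 μs.

161000 μs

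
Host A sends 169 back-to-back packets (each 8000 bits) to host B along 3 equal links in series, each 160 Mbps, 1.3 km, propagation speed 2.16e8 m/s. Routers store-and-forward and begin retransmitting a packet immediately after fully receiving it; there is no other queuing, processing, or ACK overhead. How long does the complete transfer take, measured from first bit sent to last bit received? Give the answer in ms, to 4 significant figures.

8.568 ms

Per-hop transmission t_tx = L/R = 8000/160000000 = 0.05 ms.
Per-hop propagation t_prop = 1300/216000000 = 0.00601852 ms.
Pipeline fill: first packet needs 3·t_tx to clear all hops; remaining 168 packets each add one t_tx.
Total = (3+169-1)·t_tx + 3·t_prop = 171·0.05 + 3·0.00601852 = 8.568 ms.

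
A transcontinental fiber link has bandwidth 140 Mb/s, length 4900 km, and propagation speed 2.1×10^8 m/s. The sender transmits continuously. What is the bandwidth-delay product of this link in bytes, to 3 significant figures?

Propagation delay = 4900000 / 210000000 = 0.0233333 s.
BDP = R × t_prop = 140000000 × 0.0233333 = 3266670 bits.
In bytes: 3266670/8 = 408000 bytes.

408000 bytes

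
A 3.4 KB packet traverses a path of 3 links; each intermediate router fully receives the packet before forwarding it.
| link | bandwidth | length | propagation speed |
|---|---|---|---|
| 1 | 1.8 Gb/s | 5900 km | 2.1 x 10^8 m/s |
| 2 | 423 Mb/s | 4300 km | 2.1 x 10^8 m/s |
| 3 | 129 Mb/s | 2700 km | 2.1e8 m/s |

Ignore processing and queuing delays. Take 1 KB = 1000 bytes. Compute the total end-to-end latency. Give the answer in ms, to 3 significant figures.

L = 27200 bits.
Transmission delays (L/R per hop): 0.0151111, 0.0643026, 0.210853 ms; sum = 0.290266 ms.
Propagation delays (d/s per hop): 28.0952, 20.4762, 12.8571 ms; sum = 61.4286 ms.
End-to-end = 61.7 ms.

61.7 ms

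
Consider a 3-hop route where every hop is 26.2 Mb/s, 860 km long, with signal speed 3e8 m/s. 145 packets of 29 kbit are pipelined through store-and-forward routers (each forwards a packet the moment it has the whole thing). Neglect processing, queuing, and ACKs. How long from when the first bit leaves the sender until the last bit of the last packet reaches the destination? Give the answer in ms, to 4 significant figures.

Per-hop transmission t_tx = L/R = 29000/26200000 = 1.10687 ms.
Per-hop propagation t_prop = 860000/300000000 = 2.86667 ms.
Pipeline fill: first packet needs 3·t_tx to clear all hops; remaining 144 packets each add one t_tx.
Total = (3+145-1)·t_tx + 3·t_prop = 147·1.10687 + 3·2.86667 = 171.3 ms.

171.3 ms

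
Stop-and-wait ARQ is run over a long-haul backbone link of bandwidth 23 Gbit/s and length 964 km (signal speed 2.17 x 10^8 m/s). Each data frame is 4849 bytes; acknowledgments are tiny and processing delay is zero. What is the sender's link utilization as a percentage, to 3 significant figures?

t_tx = L/R = 38792/23000000000 = 1.68661e-06 s.
t_prop = 964000/217000000 = 0.0044424 s; RTT = 0.00888479 s.
Cycle = t_tx + RTT = 0.00888648 s.
Utilization = t_tx / cycle = 1.68661e-06/0.00888648 = 0.0190 %.

0.0190 %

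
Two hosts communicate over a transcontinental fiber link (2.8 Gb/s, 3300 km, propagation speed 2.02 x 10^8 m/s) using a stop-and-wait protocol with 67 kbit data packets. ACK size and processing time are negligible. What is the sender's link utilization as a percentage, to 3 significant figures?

t_tx = L/R = 67000/2800000000 = 2.39286e-05 s.
t_prop = 3300000/202000000 = 0.0163366 s; RTT = 0.0326733 s.
Cycle = t_tx + RTT = 0.0326972 s.
Utilization = t_tx / cycle = 2.39286e-05/0.0326972 = 0.0732 %.

0.0732 %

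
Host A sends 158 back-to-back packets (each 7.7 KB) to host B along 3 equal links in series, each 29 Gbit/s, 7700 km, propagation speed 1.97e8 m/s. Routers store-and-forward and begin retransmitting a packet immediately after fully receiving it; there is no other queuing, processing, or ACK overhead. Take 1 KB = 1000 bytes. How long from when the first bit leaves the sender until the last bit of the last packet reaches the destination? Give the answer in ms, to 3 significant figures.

Per-hop transmission t_tx = L/R = 61600/29000000000 = 0.00212414 ms.
Per-hop propagation t_prop = 7700000/197000000 = 39.0863 ms.
Pipeline fill: first packet needs 3·t_tx to clear all hops; remaining 157 packets each add one t_tx.
Total = (3+158-1)·t_tx + 3·t_prop = 160·0.00212414 + 3·39.0863 = 118 ms.

118 ms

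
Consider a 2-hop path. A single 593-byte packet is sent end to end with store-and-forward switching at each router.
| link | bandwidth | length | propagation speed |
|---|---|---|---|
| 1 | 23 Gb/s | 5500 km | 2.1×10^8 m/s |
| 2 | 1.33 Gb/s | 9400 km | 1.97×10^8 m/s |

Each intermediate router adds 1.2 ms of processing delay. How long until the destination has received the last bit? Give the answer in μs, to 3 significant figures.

75100 μs

L = 593 × 8 = 4744 bits.
Transmission delays (L/R per hop): 0.206261, 3.56692 μs; sum = 3.77318 μs.
Propagation delays (d/s per hop): 26190.5, 47715.7 μs; sum = 73906.2 μs.
Processing at 1 router(s): 1 × 1.2 ms = 1200 μs.
End-to-end = 75100 μs.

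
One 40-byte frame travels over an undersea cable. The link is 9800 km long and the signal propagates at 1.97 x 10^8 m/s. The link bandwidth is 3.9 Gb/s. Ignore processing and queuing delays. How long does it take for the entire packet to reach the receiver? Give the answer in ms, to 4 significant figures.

49.75 ms

L = 40 × 8 = 320 bits.
Transmission delay = L/R = 320 / 3900000000 = 8.20513e-05 ms.
Propagation delay = d/s = 9800000 m / 197000000 m/s = 49.7462 ms.
Total = 49.75 ms.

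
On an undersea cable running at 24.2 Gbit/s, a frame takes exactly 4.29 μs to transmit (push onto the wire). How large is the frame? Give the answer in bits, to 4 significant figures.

L = R × t_tx = 24200000000 b/s × 4.29e-06 s = 103818 bits.

103800 bits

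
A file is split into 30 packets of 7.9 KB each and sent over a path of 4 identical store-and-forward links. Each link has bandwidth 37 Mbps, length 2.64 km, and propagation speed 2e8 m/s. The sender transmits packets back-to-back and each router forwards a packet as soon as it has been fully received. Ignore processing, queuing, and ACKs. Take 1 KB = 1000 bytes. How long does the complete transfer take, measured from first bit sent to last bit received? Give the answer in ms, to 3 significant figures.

56.4 ms

Per-hop transmission t_tx = L/R = 63200/37000000 = 1.70811 ms.
Per-hop propagation t_prop = 2640/200000000 = 0.0132 ms.
Pipeline fill: first packet needs 4·t_tx to clear all hops; remaining 29 packets each add one t_tx.
Total = (4+30-1)·t_tx + 4·t_prop = 33·1.70811 + 4·0.0132 = 56.4 ms.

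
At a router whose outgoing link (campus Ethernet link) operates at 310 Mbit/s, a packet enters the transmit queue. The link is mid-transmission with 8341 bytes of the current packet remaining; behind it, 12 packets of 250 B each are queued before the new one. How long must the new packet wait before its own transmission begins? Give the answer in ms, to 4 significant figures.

0.2927 ms

Each queued packet: L/R = 2000/310000000 = 0.00645161 ms.
12 queued → 0.0774194 ms.
Plus remaining 66728 bits of current packet: 0.215252 ms.
Queuing delay = 0.2927 ms.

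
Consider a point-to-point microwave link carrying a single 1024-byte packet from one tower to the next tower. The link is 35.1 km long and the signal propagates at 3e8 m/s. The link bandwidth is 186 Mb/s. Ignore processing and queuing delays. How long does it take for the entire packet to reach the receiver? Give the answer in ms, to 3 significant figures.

0.161 ms

L = 1024 × 8 = 8192 bits.
Transmission delay = L/R = 8192 / 186000000 = 0.044043 ms.
Propagation delay = d/s = 35100 m / 300000000 m/s = 0.117 ms.
Total = 0.161 ms.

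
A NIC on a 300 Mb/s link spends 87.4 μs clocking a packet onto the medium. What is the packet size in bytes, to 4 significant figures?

3278 bytes

L = R × t_tx = 300000000 b/s × 8.74e-05 s = 26220 bits.
In bytes: 26220 / 8 = 3278 bytes.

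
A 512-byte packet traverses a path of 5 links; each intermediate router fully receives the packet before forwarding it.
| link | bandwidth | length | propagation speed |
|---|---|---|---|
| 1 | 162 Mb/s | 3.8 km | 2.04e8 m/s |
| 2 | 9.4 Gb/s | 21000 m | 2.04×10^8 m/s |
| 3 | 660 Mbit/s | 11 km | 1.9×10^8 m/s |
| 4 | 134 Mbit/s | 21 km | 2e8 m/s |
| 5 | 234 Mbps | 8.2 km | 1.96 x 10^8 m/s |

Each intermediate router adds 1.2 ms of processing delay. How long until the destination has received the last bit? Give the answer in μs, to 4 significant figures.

L = 512 × 8 = 4096 bits.
Transmission delays (L/R per hop): 25.284, 0.435745, 6.20606, 30.5672, 17.5043 μs; sum = 79.9972 μs.
Propagation delays (d/s per hop): 18.6275, 102.941, 57.8947, 105, 41.8367 μs; sum = 326.3 μs.
Processing at 4 router(s): 4 × 1.2 ms = 4800 μs.
End-to-end = 5206 μs.

5206 μs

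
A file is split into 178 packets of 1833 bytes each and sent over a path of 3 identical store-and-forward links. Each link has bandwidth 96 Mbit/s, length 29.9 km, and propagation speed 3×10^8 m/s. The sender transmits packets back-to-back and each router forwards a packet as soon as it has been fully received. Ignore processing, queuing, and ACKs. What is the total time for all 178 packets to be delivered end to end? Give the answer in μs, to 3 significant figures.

Per-hop transmission t_tx = L/R = 14664/96000000 = 152.75 μs.
Per-hop propagation t_prop = 29900/300000000 = 99.6667 μs.
Pipeline fill: first packet needs 3·t_tx to clear all hops; remaining 177 packets each add one t_tx.
Total = (3+178-1)·t_tx + 3·t_prop = 180·152.75 + 3·99.6667 = 27800 μs.

27800 μs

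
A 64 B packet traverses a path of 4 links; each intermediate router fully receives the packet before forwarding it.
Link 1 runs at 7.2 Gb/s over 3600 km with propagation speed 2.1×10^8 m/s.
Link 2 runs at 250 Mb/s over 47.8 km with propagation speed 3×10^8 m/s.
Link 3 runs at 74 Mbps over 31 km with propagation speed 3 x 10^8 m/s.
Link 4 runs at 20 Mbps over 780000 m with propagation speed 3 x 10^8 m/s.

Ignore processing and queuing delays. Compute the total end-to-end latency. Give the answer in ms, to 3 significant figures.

20.0 ms

L = 64 × 8 = 512 bits.
Transmission delays (L/R per hop): 7.11111e-05, 0.002048, 0.00691892, 0.0256 ms; sum = 0.034638 ms.
Propagation delays (d/s per hop): 17.1429, 0.159333, 0.103333, 2.6 ms; sum = 20.0055 ms.
End-to-end = 20.0 ms.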